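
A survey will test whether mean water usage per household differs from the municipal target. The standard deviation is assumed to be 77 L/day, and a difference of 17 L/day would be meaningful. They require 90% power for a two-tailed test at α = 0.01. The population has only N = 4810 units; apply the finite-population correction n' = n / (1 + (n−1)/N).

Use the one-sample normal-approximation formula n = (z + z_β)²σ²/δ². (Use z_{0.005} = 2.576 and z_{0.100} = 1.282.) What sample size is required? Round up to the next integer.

n = (z_{α/2} + z_β)² · σ² / δ²
  = (2.576 + 1.282)² · 77² / 17²
  = 14.8842 · 5929 / 289
  = 305.36
Finite-population correction (N = 4810): 305.36 / (1 + (305.36 − 1)/4810) = 287.19.
Round up → n = 288.

n = 288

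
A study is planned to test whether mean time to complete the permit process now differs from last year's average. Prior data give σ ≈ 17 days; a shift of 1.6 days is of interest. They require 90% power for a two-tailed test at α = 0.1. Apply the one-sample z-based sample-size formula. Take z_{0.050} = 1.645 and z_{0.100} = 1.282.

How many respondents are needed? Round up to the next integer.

n = 968

n = (z_{α/2} + z_β)² · σ² / δ²
  = (1.645 + 1.282)² · 17² / 1.6²
  = 8.5673 · 289 / 2.56
  = 967.17
Round up → n = 968.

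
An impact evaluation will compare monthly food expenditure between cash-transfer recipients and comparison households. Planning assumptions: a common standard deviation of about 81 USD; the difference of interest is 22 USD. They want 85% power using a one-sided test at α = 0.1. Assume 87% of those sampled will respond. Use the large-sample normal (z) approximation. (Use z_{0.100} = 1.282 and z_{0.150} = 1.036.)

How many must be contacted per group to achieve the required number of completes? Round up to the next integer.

n = 168 per group

n = (z_α + z_β)² · (σ₁² + σ₂²) / δ²
  = (1.282 + 1.036)² · (2·81² = 13122) / 22²
  = 5.3731 · 13122 / 484
  = 145.67
Adjust for 87% response: 145.67 / 0.87 = 167.44.
Round up → n = 168 per group.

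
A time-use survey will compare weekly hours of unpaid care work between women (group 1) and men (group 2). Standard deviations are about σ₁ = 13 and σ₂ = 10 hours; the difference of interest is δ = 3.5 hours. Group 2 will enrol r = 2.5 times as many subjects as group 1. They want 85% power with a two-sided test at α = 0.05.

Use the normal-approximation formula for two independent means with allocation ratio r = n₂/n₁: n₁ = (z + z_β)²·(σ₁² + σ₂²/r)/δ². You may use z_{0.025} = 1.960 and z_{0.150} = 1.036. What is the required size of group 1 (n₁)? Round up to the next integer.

n₁ = 154

n₁ = (z_{α/2} + z_β)² · (σ₁² + σ₂²/r) / δ²
   = (1.960 + 1.036)² · (13² + 10²/2.5) / 3.5²
   = 8.9760 · (169 + 40) / 12.25
   = 8.9760 · 209 / 12.25
   = 153.14
Round up → n₁ = 154; n₂ = r·n₁ = 2.5 × 154 = 385.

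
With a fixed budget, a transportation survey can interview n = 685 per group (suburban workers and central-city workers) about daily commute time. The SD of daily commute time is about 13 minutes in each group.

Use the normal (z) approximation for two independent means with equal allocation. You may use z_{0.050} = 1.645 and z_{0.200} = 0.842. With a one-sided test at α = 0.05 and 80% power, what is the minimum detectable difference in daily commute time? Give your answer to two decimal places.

Minimum detectable difference ≈ 1.75 minutes

δ = (z_α + z_β) · √((σ₁²+σ₂²)/n)
  = (1.645 + 0.842) · √(338/685)
  = 2.487 · √0.49343
  = 2.487 · 0.7024
  = 1.7470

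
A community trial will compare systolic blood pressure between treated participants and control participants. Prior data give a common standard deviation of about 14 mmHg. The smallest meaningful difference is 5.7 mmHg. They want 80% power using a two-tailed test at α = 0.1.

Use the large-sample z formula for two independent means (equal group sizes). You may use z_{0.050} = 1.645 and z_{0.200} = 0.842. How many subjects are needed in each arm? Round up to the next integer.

n = (z_{α/2} + z_β)² · (σ₁² + σ₂²) / δ²
  = (1.645 + 0.842)² · (2·14² = 392) / 5.7²
  = 6.1852 · 392 / 32.49
  = 74.63
Round up → n = 75 per group.

n = 75 per group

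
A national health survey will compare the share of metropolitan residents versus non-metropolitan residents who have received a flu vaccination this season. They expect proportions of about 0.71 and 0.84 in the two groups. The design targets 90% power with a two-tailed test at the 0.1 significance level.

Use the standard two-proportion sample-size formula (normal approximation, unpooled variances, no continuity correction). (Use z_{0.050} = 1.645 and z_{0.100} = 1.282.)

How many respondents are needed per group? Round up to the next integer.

n = (z_{α/2} + z_β)² · [p₁(1−p₁) + p₂(1−p₂)] / (p₁ − p₂)²
  = (1.645 + 1.282)² · (0.71·0.29 + 0.84·0.16) / (-0.13)²
  = (2.927)² · (0.2059 + 0.1344) / 0.0169
  = 8.5673 · 0.3403 / 0.0169
  = 172.51
Round up → n = 173 per group.

n = 173 per group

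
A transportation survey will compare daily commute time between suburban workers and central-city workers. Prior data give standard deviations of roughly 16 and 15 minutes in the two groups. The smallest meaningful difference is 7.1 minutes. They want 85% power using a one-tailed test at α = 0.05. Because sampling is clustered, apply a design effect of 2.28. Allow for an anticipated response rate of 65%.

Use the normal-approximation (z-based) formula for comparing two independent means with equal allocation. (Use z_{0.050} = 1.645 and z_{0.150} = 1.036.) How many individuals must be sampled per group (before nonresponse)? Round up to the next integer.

n = 241 per group

n = (z_α + z_β)² · (σ₁² + σ₂²) / δ²
  = (1.645 + 1.036)² · (16² + 15² = 481) / 7.1²
  = 7.1878 · 481 / 50.41
  = 68.58
Design effect: 2.28 × 68.58 = 156.37.
Adjust for 65% response: 156.37 / 0.65 = 240.57.
Round up → n = 241 per group.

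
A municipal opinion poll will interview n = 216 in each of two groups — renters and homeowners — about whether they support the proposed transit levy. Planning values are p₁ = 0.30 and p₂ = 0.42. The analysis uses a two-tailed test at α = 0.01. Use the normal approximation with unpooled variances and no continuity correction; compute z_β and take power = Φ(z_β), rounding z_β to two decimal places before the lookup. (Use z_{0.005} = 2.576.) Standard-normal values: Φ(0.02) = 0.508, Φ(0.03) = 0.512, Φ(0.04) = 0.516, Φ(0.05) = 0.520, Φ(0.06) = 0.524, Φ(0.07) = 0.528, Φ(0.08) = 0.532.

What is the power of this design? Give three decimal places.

Power ≈ 0.516

z_β = |p₁−p₂|·√(n/[p₁q₁+p₂q₂]) − z_{α/2}
    = 0.12 · √(216/0.4536) − 2.576
    = 0.12 · 21.8218 − 2.576
    = 2.6186 − 2.576 = 0.0426 → 0.04
Power = Φ(0.04) = 0.516.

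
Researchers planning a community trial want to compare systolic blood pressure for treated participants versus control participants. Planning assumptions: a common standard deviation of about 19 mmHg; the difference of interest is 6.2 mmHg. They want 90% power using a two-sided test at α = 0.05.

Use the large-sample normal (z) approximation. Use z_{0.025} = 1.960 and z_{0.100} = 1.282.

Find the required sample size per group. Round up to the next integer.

n = 198 per group

n = (z_{α/2} + z_β)² · (σ₁² + σ₂²) / δ²
  = (1.960 + 1.282)² · (2·19² = 722) / 6.2²
  = 10.5106 · 722 / 38.44
  = 197.41
Round up → n = 198 per group.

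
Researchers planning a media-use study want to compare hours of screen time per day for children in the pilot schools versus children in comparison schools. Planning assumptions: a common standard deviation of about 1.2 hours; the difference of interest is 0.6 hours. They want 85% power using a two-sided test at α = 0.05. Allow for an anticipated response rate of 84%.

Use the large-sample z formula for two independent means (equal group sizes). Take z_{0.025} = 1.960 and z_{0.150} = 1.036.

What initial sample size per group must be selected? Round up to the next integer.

n = (z_{α/2} + z_β)² · (σ₁² + σ₂²) / δ²
  = (1.960 + 1.036)² · (2·1.2² = 2.88) / 0.6²
  = 8.9760 · 2.88 / 0.36
  = 71.81
Adjust for 84% response: 71.81 / 0.84 = 85.49.
Round up → n = 86 per group.

n = 86 per group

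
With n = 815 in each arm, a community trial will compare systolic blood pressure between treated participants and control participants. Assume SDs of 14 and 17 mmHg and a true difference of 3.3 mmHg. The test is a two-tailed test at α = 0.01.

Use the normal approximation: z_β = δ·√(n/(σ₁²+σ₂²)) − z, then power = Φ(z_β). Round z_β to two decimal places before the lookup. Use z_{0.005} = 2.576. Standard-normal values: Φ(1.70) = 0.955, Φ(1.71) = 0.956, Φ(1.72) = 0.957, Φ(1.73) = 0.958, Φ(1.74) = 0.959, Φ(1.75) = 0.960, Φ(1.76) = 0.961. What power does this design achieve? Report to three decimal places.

z_β = δ·√(n/(σ₁²+σ₂²)) − z_{α/2}
    = 3.3 · √(815/485) − 2.576
    = 3.3 · 1.29631 − 2.576
    = 4.2778 − 2.576 = 1.7018 → 1.70
Power = Φ(1.70) = 0.955.

Power ≈ 0.955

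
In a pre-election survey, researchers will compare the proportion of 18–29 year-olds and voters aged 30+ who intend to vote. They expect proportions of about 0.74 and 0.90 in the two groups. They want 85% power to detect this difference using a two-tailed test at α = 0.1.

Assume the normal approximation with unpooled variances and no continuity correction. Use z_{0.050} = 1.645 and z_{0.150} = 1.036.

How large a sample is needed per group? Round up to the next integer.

n = 80 per group

n = (z_{α/2} + z_β)² · [p₁(1−p₁) + p₂(1−p₂)] / (p₁ − p₂)²
  = (1.645 + 1.036)² · (0.74·0.26 + 0.90·0.10) / (-0.16)²
  = (2.681)² · (0.1924 + 0.0900) / 0.0256
  = 7.1878 · 0.2824 / 0.0256
  = 79.29
Round up → n = 80 per group.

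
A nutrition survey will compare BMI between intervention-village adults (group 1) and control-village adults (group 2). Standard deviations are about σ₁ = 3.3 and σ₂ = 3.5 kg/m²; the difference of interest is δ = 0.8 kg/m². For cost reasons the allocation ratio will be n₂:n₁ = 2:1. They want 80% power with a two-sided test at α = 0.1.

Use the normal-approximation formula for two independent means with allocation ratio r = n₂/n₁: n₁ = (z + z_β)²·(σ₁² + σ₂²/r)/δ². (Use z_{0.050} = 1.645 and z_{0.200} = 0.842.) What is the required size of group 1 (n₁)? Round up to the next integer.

n₁ = (z_{α/2} + z_β)² · (σ₁² + σ₂²/r) / δ²
   = (1.645 + 0.842)² · (3.3² + 3.5²/2) / 0.8²
   = 6.1852 · (10.89 + 6.125) / 0.64
   = 6.1852 · 17.015 / 0.64
   = 164.44
Round up → n₁ = 165; n₂ = r·n₁ = 2 × 165 = 330.

n₁ = 165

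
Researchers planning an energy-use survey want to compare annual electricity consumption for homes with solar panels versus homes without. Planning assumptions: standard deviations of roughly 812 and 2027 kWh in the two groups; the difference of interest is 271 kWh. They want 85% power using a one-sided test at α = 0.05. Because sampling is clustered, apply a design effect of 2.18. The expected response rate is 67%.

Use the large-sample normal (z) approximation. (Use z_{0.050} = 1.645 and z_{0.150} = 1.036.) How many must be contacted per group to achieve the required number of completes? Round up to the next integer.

n = 1519 per group

n = (z_α + z_β)² · (σ₁² + σ₂²) / δ²
  = (1.645 + 1.036)² · (812² + 2027² = 4768073) / 271²
  = 7.1878 · 4768073 / 73441
  = 466.66
Design effect: 2.18 × 466.66 = 1017.31.
Adjust for 67% response: 1017.31 / 0.67 = 1518.38.
Round up → n = 1519 per group.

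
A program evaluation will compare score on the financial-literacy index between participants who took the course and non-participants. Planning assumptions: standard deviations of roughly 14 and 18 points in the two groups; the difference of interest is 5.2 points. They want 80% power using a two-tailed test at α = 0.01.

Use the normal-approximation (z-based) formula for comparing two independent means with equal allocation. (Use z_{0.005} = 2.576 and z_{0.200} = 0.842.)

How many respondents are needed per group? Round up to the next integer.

n = 225 per group

n = (z_{α/2} + z_β)² · (σ₁² + σ₂²) / δ²
  = (2.576 + 0.842)² · (14² + 18² = 520) / 5.2²
  = 11.6827 · 520 / 27.04
  = 224.67
Round up → n = 225 per group.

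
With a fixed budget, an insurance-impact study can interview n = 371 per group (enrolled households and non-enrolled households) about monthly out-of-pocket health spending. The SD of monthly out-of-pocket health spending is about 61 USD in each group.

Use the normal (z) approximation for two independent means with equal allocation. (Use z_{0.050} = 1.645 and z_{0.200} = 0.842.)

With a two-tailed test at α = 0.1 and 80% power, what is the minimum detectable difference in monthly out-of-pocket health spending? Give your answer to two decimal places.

Minimum detectable difference ≈ 11.14 USD

δ = (z_{α/2} + z_β) · √((σ₁²+σ₂²)/n)
  = (1.645 + 0.842) · √(7442/371)
  = 2.487 · √20.0593
  = 2.487 · 4.4788
  = 11.1387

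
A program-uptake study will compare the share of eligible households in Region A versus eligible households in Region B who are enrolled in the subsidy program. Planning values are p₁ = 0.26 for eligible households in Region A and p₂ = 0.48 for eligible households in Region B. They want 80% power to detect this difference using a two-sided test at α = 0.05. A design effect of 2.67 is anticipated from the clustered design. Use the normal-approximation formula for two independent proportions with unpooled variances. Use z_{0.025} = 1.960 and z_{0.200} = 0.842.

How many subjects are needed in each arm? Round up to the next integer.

n = (z_{α/2} + z_β)² · [p₁(1−p₁) + p₂(1−p₂)] / (p₁ − p₂)²
  = (1.960 + 0.842)² · (0.26·0.74 + 0.48·0.52) / (-0.22)²
  = (2.802)² · (0.1924 + 0.2496) / 0.0484
  = 7.8512 · 0.4420 / 0.0484
  = 71.70
Design effect: 2.67 × 71.70 = 191.44.
Round up → n = 192 per group.

n = 192 per group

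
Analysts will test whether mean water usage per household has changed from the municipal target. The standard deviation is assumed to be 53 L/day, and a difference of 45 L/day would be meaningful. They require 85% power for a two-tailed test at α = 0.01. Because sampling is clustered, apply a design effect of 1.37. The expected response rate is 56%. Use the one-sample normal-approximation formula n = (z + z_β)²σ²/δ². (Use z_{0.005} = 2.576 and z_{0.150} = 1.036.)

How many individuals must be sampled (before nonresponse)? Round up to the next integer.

n = (z_{α/2} + z_β)² · σ² / δ²
  = (2.576 + 1.036)² · 53² / 45²
  = 13.0465 · 2809 / 2025
  = 18.10
Design effect: 1.37 × 18.10 = 24.79.
Adjust for 56% response: 24.79 / 0.56 = 44.27.
Round up → n = 45.

n = 45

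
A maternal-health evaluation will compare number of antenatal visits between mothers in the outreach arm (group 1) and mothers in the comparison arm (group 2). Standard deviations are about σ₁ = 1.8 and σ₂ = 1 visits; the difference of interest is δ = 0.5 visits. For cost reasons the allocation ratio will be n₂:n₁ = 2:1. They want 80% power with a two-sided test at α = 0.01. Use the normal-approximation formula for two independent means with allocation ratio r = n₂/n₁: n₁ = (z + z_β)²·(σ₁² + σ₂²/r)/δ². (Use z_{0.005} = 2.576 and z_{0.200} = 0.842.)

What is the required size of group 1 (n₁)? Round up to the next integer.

n₁ = (z_{α/2} + z_β)² · (σ₁² + σ₂²/r) / δ²
   = (2.576 + 0.842)² · (1.8² + 1²/2) / 0.5²
   = 11.6827 · (3.24 + 0.5) / 0.25
   = 11.6827 · 3.74 / 0.25
   = 174.77
Round up → n₁ = 175; n₂ = r·n₁ = 2 × 175 = 350.

n₁ = 175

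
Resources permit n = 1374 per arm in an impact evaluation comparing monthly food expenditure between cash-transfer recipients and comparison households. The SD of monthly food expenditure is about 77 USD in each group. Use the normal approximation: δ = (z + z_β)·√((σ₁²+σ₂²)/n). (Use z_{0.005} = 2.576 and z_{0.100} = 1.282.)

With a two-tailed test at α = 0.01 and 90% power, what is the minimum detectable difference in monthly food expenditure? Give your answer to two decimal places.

Minimum detectable difference ≈ 11.33 USD

δ = (z_{α/2} + z_β) · √((σ₁²+σ₂²)/n)
  = (2.576 + 1.282) · √(11858/1374)
  = 3.858 · √8.6303
  = 3.858 · 2.9377
  = 11.3338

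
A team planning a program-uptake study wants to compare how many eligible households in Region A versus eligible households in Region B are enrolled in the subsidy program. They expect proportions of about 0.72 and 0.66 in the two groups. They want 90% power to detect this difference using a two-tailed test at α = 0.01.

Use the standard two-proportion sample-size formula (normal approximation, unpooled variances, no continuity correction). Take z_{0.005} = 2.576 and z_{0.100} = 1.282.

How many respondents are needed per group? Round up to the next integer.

n = (z_{α/2} + z_β)² · [p₁(1−p₁) + p₂(1−p₂)] / (p₁ − p₂)²
  = (2.576 + 1.282)² · (0.72·0.28 + 0.66·0.34) / (0.06)²
  = (3.858)² · (0.2016 + 0.2244) / 0.0036
  = 14.8842 · 0.4260 / 0.0036
  = 1761.29
Round up → n = 1762 per group.

n = 1762 per group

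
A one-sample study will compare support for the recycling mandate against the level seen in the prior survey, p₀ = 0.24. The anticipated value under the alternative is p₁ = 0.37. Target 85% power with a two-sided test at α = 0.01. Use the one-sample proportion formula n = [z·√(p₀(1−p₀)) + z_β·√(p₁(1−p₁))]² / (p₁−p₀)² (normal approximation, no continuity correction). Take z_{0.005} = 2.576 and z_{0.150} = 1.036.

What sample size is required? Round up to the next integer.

n = [z_{α/2}·√(p₀q₀) + z_β·√(p₁q₁)]² / (p₁ − p₀)²
  = [2.576·√(0.24·0.76) + 1.036·√(0.37·0.63)]² / (0.13)²
  = [2.576·0.4271 + 1.036·0.4828]² / 0.0169
  = [1.6004]² / 0.0169
  = 151.55
Round up → n = 152.

n = 152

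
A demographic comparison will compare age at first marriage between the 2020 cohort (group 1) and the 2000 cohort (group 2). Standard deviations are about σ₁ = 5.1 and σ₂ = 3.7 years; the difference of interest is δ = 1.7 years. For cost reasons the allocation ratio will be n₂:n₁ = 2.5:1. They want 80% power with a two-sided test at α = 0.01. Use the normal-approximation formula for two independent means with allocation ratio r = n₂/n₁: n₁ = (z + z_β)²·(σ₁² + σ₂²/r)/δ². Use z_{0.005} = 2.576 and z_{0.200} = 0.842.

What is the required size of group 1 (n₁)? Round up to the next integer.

n₁ = 128

n₁ = (z_{α/2} + z_β)² · (σ₁² + σ₂²/r) / δ²
   = (2.576 + 0.842)² · (5.1² + 3.7²/2.5) / 1.7²
   = 11.6827 · (26.01 + 5.476) / 2.89
   = 11.6827 · 31.486 / 2.89
   = 127.28
Round up → n₁ = 128; n₂ = r·n₁ = 2.5 × 128 = 320.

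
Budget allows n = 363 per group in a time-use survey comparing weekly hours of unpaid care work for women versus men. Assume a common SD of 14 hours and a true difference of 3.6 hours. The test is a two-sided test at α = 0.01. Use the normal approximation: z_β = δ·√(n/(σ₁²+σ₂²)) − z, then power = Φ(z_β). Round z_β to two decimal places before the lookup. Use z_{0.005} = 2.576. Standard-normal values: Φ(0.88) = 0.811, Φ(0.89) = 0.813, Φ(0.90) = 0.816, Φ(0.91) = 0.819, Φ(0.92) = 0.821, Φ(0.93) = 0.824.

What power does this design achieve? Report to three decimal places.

z_β = δ·√(n/(σ₁²+σ₂²)) − z_{α/2}
    = 3.6 · √(363/392) − 2.576
    = 3.6 · 0.96230 − 2.576
    = 3.4643 − 2.576 = 0.8883 → 0.89
Power = Φ(0.89) = 0.813.

Power ≈ 0.813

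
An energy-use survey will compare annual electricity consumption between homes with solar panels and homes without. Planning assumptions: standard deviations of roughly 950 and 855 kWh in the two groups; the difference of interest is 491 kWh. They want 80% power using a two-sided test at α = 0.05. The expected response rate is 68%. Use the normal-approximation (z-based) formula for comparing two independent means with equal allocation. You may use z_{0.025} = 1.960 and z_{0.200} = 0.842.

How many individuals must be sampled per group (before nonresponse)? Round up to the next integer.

n = 79 per group

n = (z_{α/2} + z_β)² · (σ₁² + σ₂²) / δ²
  = (1.960 + 0.842)² · (950² + 855² = 1633525) / 491²
  = 7.8512 · 1633525 / 241081
  = 53.20
Adjust for 68% response: 53.20 / 0.68 = 78.23.
Round up → n = 79 per group.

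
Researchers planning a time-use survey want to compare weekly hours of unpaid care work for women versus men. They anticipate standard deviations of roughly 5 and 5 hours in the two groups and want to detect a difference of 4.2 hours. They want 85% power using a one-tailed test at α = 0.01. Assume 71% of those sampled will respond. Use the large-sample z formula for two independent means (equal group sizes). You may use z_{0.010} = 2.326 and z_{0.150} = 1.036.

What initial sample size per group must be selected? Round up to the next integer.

n = 46 per group

n = (z_α + z_β)² · (σ₁² + σ₂²) / δ²
  = (2.326 + 1.036)² · (5² + 5² = 50) / 4.2²
  = 11.3030 · 50 / 17.64
  = 32.04
Adjust for 71% response: 32.04 / 0.71 = 45.12.
Round up → n = 46 per group.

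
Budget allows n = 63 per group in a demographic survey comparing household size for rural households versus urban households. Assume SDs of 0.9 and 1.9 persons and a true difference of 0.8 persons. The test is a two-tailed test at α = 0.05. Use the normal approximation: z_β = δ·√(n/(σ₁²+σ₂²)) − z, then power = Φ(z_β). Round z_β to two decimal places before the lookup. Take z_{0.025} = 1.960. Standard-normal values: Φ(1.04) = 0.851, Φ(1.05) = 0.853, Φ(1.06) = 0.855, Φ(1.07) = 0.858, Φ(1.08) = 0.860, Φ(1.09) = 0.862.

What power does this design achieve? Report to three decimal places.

z_β = δ·√(n/(σ₁²+σ₂²)) − z_{α/2}
    = 0.8 · √(63/4.42) − 1.960
    = 0.8 · 3.77537 − 1.960
    = 3.0203 − 1.960 = 1.0603 → 1.06
Power = Φ(1.06) = 0.855.

Power ≈ 0.855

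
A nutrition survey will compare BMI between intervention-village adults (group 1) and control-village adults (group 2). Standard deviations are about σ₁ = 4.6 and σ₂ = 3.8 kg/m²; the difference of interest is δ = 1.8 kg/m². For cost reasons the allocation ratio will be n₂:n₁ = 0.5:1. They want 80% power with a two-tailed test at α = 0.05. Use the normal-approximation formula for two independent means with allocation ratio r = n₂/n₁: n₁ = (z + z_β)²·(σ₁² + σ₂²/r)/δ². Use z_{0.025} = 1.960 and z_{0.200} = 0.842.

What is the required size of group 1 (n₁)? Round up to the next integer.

n₁ = 122

n₁ = (z_{α/2} + z_β)² · (σ₁² + σ₂²/r) / δ²
   = (1.960 + 0.842)² · (4.6² + 3.8²/0.5) / 1.8²
   = 7.8512 · (21.16 + 28.88) / 3.24
   = 7.8512 · 50.04 / 3.24
   = 121.26
Round up → n₁ = 122; n₂ = r·n₁ = 0.5 × 122 = 61.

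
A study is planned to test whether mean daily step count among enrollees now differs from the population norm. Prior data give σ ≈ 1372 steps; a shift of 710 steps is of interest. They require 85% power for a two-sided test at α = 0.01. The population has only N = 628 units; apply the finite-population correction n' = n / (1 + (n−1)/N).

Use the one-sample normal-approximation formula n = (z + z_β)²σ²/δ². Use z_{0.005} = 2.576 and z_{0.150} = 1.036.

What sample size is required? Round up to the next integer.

n = (z_{α/2} + z_β)² · σ² / δ²
  = (2.576 + 1.036)² · 1372² / 710²
  = 13.0465 · 1882384 / 504100
  = 48.72
Finite-population correction (N = 628): 48.72 / (1 + (48.72 − 1)/628) = 45.28.
Round up → n = 46.

n = 46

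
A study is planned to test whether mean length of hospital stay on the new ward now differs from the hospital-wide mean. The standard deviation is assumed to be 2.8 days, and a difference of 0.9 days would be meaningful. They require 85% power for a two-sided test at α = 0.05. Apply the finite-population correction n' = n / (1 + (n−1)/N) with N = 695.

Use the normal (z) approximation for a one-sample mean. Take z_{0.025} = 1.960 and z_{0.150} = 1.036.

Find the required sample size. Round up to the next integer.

n = (z_{α/2} + z_β)² · σ² / δ²
  = (1.960 + 1.036)² · 2.8² / 0.9²
  = 8.9760 · 7.84 / 0.81
  = 86.88
Finite-population correction (N = 695): 86.88 / (1 + (86.88 − 1)/695) = 77.32.
Round up → n = 78.

n = 78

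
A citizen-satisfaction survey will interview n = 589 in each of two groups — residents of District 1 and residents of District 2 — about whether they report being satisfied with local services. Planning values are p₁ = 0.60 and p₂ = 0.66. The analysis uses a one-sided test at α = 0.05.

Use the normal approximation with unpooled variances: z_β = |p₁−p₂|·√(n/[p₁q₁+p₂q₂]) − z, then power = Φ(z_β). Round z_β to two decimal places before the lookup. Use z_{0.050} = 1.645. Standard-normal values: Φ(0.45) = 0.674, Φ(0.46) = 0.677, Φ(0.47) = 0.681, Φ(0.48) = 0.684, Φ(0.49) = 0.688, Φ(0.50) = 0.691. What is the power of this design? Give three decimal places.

Power ≈ 0.688

z_β = |p₁−p₂|·√(n/[p₁q₁+p₂q₂]) − z_α
    = 0.06 · √(589/0.4644) − 1.645
    = 0.06 · 35.6132 − 1.645
    = 2.1368 − 1.645 = 0.4918 → 0.49
Power = Φ(0.49) = 0.688.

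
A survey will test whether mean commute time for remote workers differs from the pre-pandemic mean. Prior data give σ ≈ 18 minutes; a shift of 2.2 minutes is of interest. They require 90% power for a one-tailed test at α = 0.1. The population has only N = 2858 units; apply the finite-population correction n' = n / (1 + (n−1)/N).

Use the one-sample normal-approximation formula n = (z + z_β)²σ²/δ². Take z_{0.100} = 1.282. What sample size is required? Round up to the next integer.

n = 382

n = (z_α + z_β)² · σ² / δ²
  = (1.282 + 1.282)² · 18² / 2.2²
  = 6.5741 · 324 / 4.84
  = 440.08
Finite-population correction (N = 2858): 440.08 / (1 + (440.08 − 1)/2858) = 381.48.
Round up → n = 382.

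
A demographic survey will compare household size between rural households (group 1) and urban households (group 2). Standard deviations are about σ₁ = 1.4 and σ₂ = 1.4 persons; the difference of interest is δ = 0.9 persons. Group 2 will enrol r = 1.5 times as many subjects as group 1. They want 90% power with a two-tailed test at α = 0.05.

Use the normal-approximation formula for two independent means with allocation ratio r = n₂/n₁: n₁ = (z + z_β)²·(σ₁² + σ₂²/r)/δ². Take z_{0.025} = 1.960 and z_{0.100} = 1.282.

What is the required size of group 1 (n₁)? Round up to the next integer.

n₁ = (z_{α/2} + z_β)² · (σ₁² + σ₂²/r) / δ²
   = (1.960 + 1.282)² · (1.4² + 1.4²/1.5) / 0.9²
   = 10.5106 · (1.96 + 1.3067) / 0.81
   = 10.5106 · 3.2667 / 0.81
   = 42.39
Round up → n₁ = 43; n₂ = r·n₁ = 1.5 × 43 = 65.

n₁ = 43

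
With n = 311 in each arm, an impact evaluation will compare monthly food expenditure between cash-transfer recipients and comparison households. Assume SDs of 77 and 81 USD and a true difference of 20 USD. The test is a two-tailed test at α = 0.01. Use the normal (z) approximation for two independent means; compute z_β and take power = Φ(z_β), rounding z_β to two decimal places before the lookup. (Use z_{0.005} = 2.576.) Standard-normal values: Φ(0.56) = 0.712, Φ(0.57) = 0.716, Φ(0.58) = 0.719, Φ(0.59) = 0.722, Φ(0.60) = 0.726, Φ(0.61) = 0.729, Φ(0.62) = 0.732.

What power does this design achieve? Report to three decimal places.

z_β = δ·√(n/(σ₁²+σ₂²)) − z_{α/2}
    = 20 · √(311/12490) − 2.576
    = 20 · 0.15780 − 2.576
    = 3.1559 − 2.576 = 0.5799 → 0.58
Power = Φ(0.58) = 0.719.

Power ≈ 0.719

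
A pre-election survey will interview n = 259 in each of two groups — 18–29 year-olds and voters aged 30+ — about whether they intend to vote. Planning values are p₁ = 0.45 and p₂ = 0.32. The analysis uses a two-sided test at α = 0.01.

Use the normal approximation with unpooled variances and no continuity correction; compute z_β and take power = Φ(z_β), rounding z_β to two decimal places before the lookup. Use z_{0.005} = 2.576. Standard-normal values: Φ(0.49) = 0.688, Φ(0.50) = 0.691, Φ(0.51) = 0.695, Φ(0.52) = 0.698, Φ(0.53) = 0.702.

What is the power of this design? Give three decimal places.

Power ≈ 0.688

z_β = |p₁−p₂|·√(n/[p₁q₁+p₂q₂]) − z_{α/2}
    = 0.13 · √(259/0.4651) − 2.576
    = 0.13 · 23.5981 − 2.576
    = 3.0678 − 2.576 = 0.4918 → 0.49
Power = Φ(0.49) = 0.688.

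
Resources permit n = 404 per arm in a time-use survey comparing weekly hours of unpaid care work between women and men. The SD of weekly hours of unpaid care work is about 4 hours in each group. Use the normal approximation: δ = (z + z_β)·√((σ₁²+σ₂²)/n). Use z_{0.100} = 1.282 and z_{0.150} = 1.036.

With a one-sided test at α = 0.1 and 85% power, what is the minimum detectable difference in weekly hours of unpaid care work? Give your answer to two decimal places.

δ = (z_α + z_β) · √((σ₁²+σ₂²)/n)
  = (1.282 + 1.036) · √(32/404)
  = 2.318 · √0.07921
  = 2.318 · 0.2814
  = 0.6524

Minimum detectable difference ≈ 0.65 hours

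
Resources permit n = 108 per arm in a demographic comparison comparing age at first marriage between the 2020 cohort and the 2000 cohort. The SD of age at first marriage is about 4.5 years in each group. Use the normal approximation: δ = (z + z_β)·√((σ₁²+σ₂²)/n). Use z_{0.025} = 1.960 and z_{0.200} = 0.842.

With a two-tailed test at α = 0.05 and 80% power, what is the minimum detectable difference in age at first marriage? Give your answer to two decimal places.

Minimum detectable difference ≈ 1.72 years

δ = (z_{α/2} + z_β) · √((σ₁²+σ₂²)/n)
  = (1.960 + 0.842) · √(40.5/108)
  = 2.802 · √0.375
  = 2.802 · 0.6124
  = 1.7159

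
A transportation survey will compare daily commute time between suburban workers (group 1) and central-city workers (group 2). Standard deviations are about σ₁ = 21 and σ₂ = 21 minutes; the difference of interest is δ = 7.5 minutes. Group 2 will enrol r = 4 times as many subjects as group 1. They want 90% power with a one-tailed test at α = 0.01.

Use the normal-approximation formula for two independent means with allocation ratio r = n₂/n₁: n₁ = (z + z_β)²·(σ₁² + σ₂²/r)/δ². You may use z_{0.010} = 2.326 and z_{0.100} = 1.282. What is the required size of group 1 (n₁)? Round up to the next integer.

n₁ = (z_α + z_β)² · (σ₁² + σ₂²/r) / δ²
   = (2.326 + 1.282)² · (21² + 21²/4) / 7.5²
   = 13.0177 · (441 + 110.25) / 56.25
   = 13.0177 · 551.25 / 56.25
   = 127.57
Round up → n₁ = 128; n₂ = r·n₁ = 4 × 128 = 512.

n₁ = 128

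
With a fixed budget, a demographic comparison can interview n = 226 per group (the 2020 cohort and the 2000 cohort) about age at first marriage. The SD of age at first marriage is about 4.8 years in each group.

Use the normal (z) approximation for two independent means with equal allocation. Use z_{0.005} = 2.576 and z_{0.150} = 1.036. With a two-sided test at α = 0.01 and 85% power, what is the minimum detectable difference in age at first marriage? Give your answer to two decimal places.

δ = (z_{α/2} + z_β) · √((σ₁²+σ₂²)/n)
  = (2.576 + 1.036) · √(46.08/226)
  = 3.612 · √0.20389
  = 3.612 · 0.4515
  = 1.6310

Minimum detectable difference ≈ 1.63 years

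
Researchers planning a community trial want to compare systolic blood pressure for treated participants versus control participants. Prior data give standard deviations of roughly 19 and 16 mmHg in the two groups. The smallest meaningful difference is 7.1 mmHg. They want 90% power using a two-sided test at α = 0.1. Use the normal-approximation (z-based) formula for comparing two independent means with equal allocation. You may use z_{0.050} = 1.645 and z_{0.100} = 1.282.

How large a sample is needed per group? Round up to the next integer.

n = 105 per group

n = (z_{α/2} + z_β)² · (σ₁² + σ₂²) / δ²
  = (1.645 + 1.282)² · (19² + 16² = 617) / 7.1²
  = 8.5673 · 617 / 50.41
  = 104.86
Round up → n = 105 per group.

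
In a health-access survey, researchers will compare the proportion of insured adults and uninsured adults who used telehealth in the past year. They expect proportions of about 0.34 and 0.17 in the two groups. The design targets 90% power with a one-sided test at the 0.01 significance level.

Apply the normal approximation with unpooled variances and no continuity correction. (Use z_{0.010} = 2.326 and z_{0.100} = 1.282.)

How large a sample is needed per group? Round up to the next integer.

n = 165 per group

n = (z_α + z_β)² · [p₁(1−p₁) + p₂(1−p₂)] / (p₁ − p₂)²
  = (2.326 + 1.282)² · (0.34·0.66 + 0.17·0.83) / (0.17)²
  = (3.608)² · (0.2244 + 0.1411) / 0.0289
  = 13.0177 · 0.3655 / 0.0289
  = 164.64
Round up → n = 165 per group.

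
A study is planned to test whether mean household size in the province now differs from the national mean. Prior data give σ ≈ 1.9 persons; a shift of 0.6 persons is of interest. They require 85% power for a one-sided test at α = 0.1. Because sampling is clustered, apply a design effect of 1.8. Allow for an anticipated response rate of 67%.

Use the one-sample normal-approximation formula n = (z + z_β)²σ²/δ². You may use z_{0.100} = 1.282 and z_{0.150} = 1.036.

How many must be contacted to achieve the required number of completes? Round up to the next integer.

n = 145

n = (z_α + z_β)² · σ² / δ²
  = (1.282 + 1.036)² · 1.9² / 0.6²
  = 5.3731 · 3.61 / 0.36
  = 53.88
Design effect: 1.8 × 53.88 = 96.98.
Adjust for 67% response: 96.98 / 0.67 = 144.75.
Round up → n = 145.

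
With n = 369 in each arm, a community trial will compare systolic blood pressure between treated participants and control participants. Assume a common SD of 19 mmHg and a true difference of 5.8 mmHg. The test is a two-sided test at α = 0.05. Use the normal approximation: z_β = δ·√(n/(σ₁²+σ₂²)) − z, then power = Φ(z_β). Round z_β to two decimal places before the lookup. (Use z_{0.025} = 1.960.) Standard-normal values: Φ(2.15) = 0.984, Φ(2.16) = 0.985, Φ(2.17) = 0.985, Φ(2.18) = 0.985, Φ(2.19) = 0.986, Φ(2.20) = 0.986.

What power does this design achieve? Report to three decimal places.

Power ≈ 0.986

z_β = δ·√(n/(σ₁²+σ₂²)) − z_{α/2}
    = 5.8 · √(369/722) − 1.960
    = 5.8 · 0.71490 − 1.960
    = 4.1464 − 1.960 = 2.1864 → 2.19
Power = Φ(2.19) = 0.986.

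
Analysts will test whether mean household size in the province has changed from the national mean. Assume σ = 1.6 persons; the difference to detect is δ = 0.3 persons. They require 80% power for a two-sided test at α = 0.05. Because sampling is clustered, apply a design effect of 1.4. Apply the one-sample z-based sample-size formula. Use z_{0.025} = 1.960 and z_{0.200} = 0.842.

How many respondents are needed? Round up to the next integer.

n = 313

n = (z_{α/2} + z_β)² · σ² / δ²
  = (1.960 + 0.842)² · 1.6² / 0.3²
  = 7.8512 · 2.56 / 0.09
  = 223.32
Design effect: 1.4 × 223.32 = 312.65.
Round up → n = 313.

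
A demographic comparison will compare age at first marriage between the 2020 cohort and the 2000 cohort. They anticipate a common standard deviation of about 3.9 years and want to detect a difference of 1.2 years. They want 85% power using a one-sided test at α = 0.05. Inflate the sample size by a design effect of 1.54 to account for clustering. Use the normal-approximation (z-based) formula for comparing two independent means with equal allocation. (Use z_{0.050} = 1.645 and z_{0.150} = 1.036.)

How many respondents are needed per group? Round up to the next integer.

n = (z_α + z_β)² · (σ₁² + σ₂²) / δ²
  = (1.645 + 1.036)² · (2·3.9² = 30.42) / 1.2²
  = 7.1878 · 30.42 / 1.44
  = 151.84
Design effect: 1.54 × 151.84 = 233.84.
Round up → n = 234 per group.

n = 234 per group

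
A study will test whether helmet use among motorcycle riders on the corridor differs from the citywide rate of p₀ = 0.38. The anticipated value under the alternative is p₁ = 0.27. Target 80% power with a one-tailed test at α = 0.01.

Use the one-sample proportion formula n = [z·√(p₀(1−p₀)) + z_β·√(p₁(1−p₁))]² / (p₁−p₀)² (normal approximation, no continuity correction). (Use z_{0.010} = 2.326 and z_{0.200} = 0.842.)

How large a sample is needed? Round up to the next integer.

n = [z_α·√(p₀q₀) + z_β·√(p₁q₁)]² / (p₁ − p₀)²
  = [2.326·√(0.38·0.62) + 0.842·√(0.27·0.73)]² / (-0.11)²
  = [2.326·0.4854 + 0.842·0.4440]² / 0.0121
  = [1.5028]² / 0.0121
  = 186.65
Round up → n = 187.

n = 187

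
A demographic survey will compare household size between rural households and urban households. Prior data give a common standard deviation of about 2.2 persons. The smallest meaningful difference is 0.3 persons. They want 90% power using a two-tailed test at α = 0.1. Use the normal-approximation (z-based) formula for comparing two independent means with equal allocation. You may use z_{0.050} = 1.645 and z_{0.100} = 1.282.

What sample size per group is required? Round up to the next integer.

n = 922 per group

n = (z_{α/2} + z_β)² · (σ₁² + σ₂²) / δ²
  = (1.645 + 1.282)² · (2·2.2² = 9.68) / 0.3²
  = 8.5673 · 9.68 / 0.09
  = 921.46
Round up → n = 922 per group.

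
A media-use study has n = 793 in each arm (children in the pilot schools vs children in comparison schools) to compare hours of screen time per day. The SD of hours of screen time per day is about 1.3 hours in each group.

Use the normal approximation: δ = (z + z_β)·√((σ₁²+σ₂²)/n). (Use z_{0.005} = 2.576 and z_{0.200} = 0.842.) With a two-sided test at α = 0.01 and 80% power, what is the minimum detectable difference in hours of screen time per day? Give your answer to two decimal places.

Minimum detectable difference ≈ 0.22 hours

δ = (z_{α/2} + z_β) · √((σ₁²+σ₂²)/n)
  = (2.576 + 0.842) · √(3.38/793)
  = 3.418 · √0.00426
  = 3.418 · 0.0653
  = 0.2231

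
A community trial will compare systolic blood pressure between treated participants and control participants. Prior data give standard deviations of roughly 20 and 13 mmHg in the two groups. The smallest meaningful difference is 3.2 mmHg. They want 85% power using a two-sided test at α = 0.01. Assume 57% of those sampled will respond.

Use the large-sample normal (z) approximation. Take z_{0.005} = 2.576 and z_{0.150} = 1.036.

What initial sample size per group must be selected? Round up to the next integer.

n = (z_{α/2} + z_β)² · (σ₁² + σ₂²) / δ²
  = (2.576 + 1.036)² · (20² + 13² = 569) / 3.2²
  = 13.0465 · 569 / 10.24
  = 724.95
Adjust for 57% response: 724.95 / 0.57 = 1271.84.
Round up → n = 1272 per group.

n = 1272 per group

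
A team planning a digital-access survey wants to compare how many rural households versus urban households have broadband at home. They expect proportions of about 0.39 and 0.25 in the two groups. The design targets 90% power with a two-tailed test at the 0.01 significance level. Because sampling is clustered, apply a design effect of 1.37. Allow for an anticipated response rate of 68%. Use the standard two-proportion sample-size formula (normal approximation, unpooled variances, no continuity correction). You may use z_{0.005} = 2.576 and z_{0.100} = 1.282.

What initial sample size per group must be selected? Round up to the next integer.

n = (z_{α/2} + z_β)² · [p₁(1−p₁) + p₂(1−p₂)] / (p₁ − p₂)²
  = (2.576 + 1.282)² · (0.39·0.61 + 0.25·0.75) / (0.14)²
  = (3.858)² · (0.2379 + 0.1875) / 0.0196
  = 14.8842 · 0.4254 / 0.0196
  = 323.05
Design effect: 1.37 × 323.05 = 442.57.
Adjust for 68% response: 442.57 / 0.68 = 650.84.
Round up → n = 651 per group.

n = 651 per group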